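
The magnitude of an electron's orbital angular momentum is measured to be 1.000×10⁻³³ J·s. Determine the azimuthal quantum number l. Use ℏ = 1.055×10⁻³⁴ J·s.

l = 9

In units of ℏ, |L| ≈ 9.479.
Set l(l+1) = 89.85; the integer solution is l = 9.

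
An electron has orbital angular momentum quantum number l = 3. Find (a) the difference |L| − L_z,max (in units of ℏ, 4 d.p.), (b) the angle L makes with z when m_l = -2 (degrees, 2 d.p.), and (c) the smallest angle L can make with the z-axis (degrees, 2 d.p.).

|L|−L_z,max ≈ 0.4641ℏ; θ(m_l=-2) ≈ 125.26°; θ_min ≈ 30.00°

|L| − L_z,max = (2√3 − 3)ℏ ≈ 0.4641ℏ.
For m_l = -2: cos θ = -2/√12, θ ≈ 125.26°.
cos θ_min = 3/√12, so θ_min ≈ 30.00°.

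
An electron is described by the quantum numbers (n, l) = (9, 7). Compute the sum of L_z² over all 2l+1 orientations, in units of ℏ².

The allowed m_l values are -7, -6, -5, -4, -3, -2, -1, 0, 1, 2, 3, 4, 5, 6, 7.
Σ m_l² = 2·(1 + 4 + 9 + 16 + 25 + 36 + 49) = 280.

Σ(L_z)² = 280 ℏ²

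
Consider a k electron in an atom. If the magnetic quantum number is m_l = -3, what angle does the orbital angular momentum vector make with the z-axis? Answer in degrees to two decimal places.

θ ≈ 113.63°

For a k orbital, l = 7.
|L|² = l(l+1)ℏ² = 56ℏ², so |L| = 2√14 ℏ.
L_z = m_l ℏ = −3ℏ.
cos θ = L_z/|L| = -3/√56, so θ ≈ 113.63°.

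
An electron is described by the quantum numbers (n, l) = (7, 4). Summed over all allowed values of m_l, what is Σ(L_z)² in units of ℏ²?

m_l ∈ {-4, -3, -2, -1, 0, 1, 2, 3, 4}.
Summing m² from −4 to 4: Σ m_l² = 60.

Σ(L_z)² = 60 ℏ²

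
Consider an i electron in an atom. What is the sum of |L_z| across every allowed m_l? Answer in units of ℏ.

Σ|L_z| = 42 ℏ

For an i orbital, l = 6.
m_l ∈ {-6, -5, -4, -3, -2, -1, 0, 1, 2, 3, 4, 5, 6}.
Σ|m_l| = l(l+1) = 42.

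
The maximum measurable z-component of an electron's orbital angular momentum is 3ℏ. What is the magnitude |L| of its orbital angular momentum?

L_z,max = lℏ, so l = 3.
Then |L| = ℏ√(3·4) = 2√3 ℏ.

|L| = 2√3 ℏ ≈ 3.464ℏ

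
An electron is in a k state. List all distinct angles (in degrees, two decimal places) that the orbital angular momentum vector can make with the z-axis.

For a k orbital, l = 7.
|L|² = l(l+1)ℏ² = 56ℏ², so |L| = 2√14 ℏ.
cos θ = m_l/√56 for each m_l ∈ {-7, -6, -5, -4, -3, -2, -1, 0, 1, 2, 3, 4, 5, 6, 7}.

θ ∈ {20.70°, 36.70°, 48.08°, 57.69°, 66.37°, 74.50°, 82.32°, 90.00°, 97.68°, 105.50°, 113.63°, 122.31°, 131.92°, 143.30°, 159.30°}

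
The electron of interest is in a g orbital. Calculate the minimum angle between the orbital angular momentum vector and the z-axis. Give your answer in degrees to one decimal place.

The letter g corresponds to l = 4.
|L| = √(l(l+1)) ℏ = 2√5 ℏ.
The smallest angle corresponds to the largest L_z, i.e. m_l = l = 4, giving L_z = 4ℏ.
cos θ_min = 4/√20, so θ_min ≈ 26.6°.

θ_min ≈ 26.6°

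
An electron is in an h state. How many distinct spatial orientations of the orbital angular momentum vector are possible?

11

For an h orbital, l = 5.
The number of m_l values is 2l + 1 = 2·5 + 1 = 11.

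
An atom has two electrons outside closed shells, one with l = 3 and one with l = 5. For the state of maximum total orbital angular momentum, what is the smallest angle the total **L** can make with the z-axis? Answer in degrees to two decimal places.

θ_min ≈ 19.47°

Angular momentum addition gives L = |l₁ − l₂|, …, l₁ + l₂.
Allowed values: L = 2, 3, 4, 5, 6, 7, 8.
The maximum is L = 8, with |L_tot| = ℏ√(8·9) = 6√2 ℏ.
The minimum angle with z is arccos(8/√72) ≈ 19.47°.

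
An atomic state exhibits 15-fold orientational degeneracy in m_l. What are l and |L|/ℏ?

2l + 1 = 15 ⇒ l = 7.
Then |L| = √(l(l+1)) ℏ = 2√14 ℏ.

l = 7, |L| = 2√14 ℏ ≈ 7.483ℏ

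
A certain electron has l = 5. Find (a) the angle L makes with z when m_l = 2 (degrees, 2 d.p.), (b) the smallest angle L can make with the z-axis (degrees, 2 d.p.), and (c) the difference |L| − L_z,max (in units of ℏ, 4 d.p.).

θ(m_l=2) ≈ 68.58°; θ_min ≈ 24.09°; |L|−L_z,max ≈ 0.4772ℏ

For m_l = 2: cos θ = 2/√30, θ ≈ 68.58°.
cos θ_min = 5/√30, so θ_min ≈ 24.09°.
|L| − L_z,max = (√30 − 5)ℏ ≈ 0.4772ℏ.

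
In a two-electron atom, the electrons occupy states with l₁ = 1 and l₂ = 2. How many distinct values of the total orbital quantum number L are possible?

L runs from |1 − 2| = 1 to 1 + 2 = 3.
So L can be 1, 2, 3.
That is 3 values.

3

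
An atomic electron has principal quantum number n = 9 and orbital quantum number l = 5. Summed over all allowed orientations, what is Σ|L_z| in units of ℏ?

m_l runs from −5 to 5, i.e. {-5, -4, -3, -2, -1, 0, 1, 2, 3, 4, 5}.
Σ|m_l| = 2·5(5+1)/2 = 30.

Σ|L_z| = 30 ℏ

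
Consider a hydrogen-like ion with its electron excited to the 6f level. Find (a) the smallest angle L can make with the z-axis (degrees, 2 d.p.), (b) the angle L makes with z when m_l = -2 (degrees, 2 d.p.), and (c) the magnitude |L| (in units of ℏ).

The 6f level has l = 3.
cos θ_min = 3/√12, so θ_min ≈ 30.00°.
For m_l = -2: cos θ = -2/√12, θ ≈ 125.26°.
|L| = ℏ√(3·4) = 2√3 ℏ ≈ 3.464ℏ.

θ_min ≈ 30.00°; θ(m_l=-2) ≈ 125.26°; |L| = 2√3 ℏ ≈ 3.464ℏ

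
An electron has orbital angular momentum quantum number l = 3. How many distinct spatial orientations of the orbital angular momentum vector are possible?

7

The number of m_l values is 2l + 1 = 2·3 + 1 = 7.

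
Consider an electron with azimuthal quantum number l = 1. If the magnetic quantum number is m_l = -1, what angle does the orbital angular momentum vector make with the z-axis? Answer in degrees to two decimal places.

θ ≈ 135.00°

|L|² = l(l+1)ℏ² = 2ℏ², so |L| = √2 ℏ.
L_z = m_l ℏ = −1ℏ.
cos θ = L_z/|L| = -1/√2, so θ ≈ 135.00°.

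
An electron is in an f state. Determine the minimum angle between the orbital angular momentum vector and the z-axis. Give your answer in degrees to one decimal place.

For an f orbital, l = 3.
|L| = ℏ√(l(l+1)) = 2√3 ℏ.
The smallest angle corresponds to the largest L_z, i.e. m_l = l = 3, giving L_z = 3ℏ.
cos θ_min = 3/√12, so θ_min ≈ 30.0°.

θ_min ≈ 30.0°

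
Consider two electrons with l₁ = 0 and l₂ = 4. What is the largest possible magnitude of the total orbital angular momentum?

|L_tot|_max = 2√5 ℏ ≈ 4.472ℏ

Angular momentum addition gives L = |l₁ − l₂|, …, l₁ + l₂.
So L can be 4.
The largest magnitude corresponds to L = 4: |L_tot| = ℏ√(4·5) = 2√5 ℏ.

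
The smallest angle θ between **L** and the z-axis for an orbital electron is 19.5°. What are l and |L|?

cos²θ_min = l/(l+1) = 0.8886.
l = cos²θ/sin²θ ≈ 8.
Then |L| = ℏ√(8·9) = 6√2 ℏ.

l = 8, |L| = 6√2 ℏ ≈ 8.485ℏ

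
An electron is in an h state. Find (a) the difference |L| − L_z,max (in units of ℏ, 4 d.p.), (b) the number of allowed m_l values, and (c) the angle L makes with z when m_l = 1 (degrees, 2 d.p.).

|L|−L_z,max ≈ 0.4772ℏ; 11 values; θ(m_l=1) ≈ 79.48°

The letter h corresponds to l = 5.
|L| − L_z,max = (√30 − 5)ℏ ≈ 0.4772ℏ.
There are 2l+1 = 11 values of m_l.
For m_l = 1: cos θ = 1/√30, θ ≈ 79.48°.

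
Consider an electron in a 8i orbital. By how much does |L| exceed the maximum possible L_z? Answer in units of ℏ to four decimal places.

8i means n = 8, l = 6.
|L| = √42 ℏ ≈ 6.4807ℏ, while L_z,max = lℏ = 6ℏ.
The difference is (√42 − 6)ℏ ≈ 0.4807ℏ.

|L| − L_z,max ≈ 0.4807ℏ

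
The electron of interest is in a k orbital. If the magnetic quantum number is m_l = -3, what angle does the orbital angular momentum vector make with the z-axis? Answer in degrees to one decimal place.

A k state has l = 7.
|L| = ℏ√(l(l+1)) = 2√14 ℏ.
L_z = m_l ℏ = −3ℏ.
cos θ = L_z/|L| = -3/√56, so θ ≈ 113.6°.

θ ≈ 113.6°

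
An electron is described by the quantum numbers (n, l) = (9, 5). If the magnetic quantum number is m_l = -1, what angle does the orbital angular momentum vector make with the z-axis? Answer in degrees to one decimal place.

|L|² = l(l+1)ℏ² = 30ℏ², so |L| = √30 ℏ.
L_z = m_l ℏ = −1ℏ.
cos θ = L_z/|L| = -1/√30, so θ ≈ 100.5°.

θ ≈ 100.5°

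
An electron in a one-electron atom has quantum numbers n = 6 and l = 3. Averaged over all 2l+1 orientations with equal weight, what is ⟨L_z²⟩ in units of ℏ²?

⟨L_z²⟩ = 4 ℏ²

m_l ∈ {-3, -2, -1, 0, 1, 2, 3}.
⟨L_z²⟩ = ℏ²·l(l+1)/3 = 4ℏ².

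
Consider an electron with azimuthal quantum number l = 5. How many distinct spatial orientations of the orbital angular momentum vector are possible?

The number of m_l values is 2l + 1 = 2·5 + 1 = 11.

11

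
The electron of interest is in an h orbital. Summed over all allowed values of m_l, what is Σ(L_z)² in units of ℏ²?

Σ(L_z)² = 110 ℏ²

An h state has l = 5.
The allowed m_l values are -5, -4, -3, -2, -1, 0, 1, 2, 3, 4, 5.
Σ m_l² = 2·(1 + 4 + 9 + 16 + 25) = 110.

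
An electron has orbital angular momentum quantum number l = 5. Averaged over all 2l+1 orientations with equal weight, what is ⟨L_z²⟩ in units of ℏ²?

m_l runs from −5 to 5, i.e. {-5, -4, -3, -2, -1, 0, 1, 2, 3, 4, 5}.
⟨L_z²⟩ = ℏ²·(Σ m_l²)/(2l+1) = ℏ²·110/11 = 10ℏ².

⟨L_z²⟩ = 10 ℏ²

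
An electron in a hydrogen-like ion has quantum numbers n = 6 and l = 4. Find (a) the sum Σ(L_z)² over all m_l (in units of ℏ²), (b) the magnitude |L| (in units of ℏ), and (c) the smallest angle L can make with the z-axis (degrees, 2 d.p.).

Σ m_l² = 60, so Σ(L_z)² = 60 ℏ².
|L| = ℏ√(4·5) = 2√5 ℏ ≈ 4.472ℏ.
cos θ_min = 4/√20, so θ_min ≈ 26.57°.

Σ(L_z)² = 60 ℏ²; |L| = 2√5 ℏ ≈ 4.472ℏ; θ_min ≈ 26.57°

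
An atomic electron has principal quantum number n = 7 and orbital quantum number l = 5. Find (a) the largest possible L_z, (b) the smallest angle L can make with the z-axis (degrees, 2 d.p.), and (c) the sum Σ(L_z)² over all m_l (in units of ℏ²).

L_z,max = 5ℏ; θ_min ≈ 24.09°; Σ(L_z)² = 110 ℏ²

L_z,max = lℏ = 5ℏ.
cos θ_min = 5/√30, so θ_min ≈ 24.09°.
Σ m_l² = 110, so Σ(L_z)² = 110 ℏ².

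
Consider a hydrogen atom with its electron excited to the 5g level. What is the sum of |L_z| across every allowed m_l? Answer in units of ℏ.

Σ|L_z| = 20 ℏ

The 5g level has l = 4.
The allowed m_l values are -4, -3, -2, -1, 0, 1, 2, 3, 4.
Σ|m_l| = 2(1+2+…+4) = 20.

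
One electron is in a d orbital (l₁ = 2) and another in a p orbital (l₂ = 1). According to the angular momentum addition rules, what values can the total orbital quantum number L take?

L = 1, 2, 3

L runs from |2 − 1| = 1 to 2 + 1 = 3.
So L can be 1, 2, 3.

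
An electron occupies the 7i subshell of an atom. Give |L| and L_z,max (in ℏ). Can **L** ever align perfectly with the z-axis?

For 7i, l = 6.
|L| = √42 ℏ ≈ 6.4807ℏ, while L_z,max = lℏ = 6ℏ.
Since |L| > L_z,max, the vector can never point exactly along z; the closest it comes is θ_min = arccos(6/√42) ≈ 22.2°.

No: L_z,max = 6ℏ < |L| = √42 ℏ ≈ 6.481ℏ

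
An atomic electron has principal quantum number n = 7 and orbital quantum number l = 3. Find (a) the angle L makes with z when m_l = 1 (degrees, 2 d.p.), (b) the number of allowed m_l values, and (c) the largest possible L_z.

For m_l = 1: cos θ = 1/√12, θ ≈ 73.22°.
There are 2l+1 = 7 values of m_l.
L_z,max = lℏ = 3ℏ.

θ(m_l=1) ≈ 73.22°; 7 values; L_z,max = 3ℏ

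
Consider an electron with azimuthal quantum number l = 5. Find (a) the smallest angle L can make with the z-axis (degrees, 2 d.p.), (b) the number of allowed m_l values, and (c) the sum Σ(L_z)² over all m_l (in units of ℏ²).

θ_min ≈ 24.09°; 11 values; Σ(L_z)² = 110 ℏ²

cos θ_min = 5/√30, so θ_min ≈ 24.09°.
There are 2l+1 = 11 values of m_l.
Σ m_l² = 110, so Σ(L_z)² = 110 ℏ².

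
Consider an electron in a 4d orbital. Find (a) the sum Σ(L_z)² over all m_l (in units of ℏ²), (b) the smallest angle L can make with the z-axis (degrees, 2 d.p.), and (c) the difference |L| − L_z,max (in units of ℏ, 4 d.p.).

Σ(L_z)² = 10 ℏ²; θ_min ≈ 35.26°; |L|−L_z,max ≈ 0.4495ℏ

The 4d subshell has l = 2.
Σ m_l² = 10, so Σ(L_z)² = 10 ℏ².
cos θ_min = 2/√6, so θ_min ≈ 35.26°.
|L| − L_z,max = (√6 − 2)ℏ ≈ 0.4495ℏ.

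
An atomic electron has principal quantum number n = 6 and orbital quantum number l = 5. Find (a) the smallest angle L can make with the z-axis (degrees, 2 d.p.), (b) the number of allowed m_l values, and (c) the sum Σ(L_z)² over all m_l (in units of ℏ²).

cos θ_min = 5/√30, so θ_min ≈ 24.09°.
There are 2l+1 = 11 values of m_l.
Σ m_l² = 110, so Σ(L_z)² = 110 ℏ².

θ_min ≈ 24.09°; 11 values; Σ(L_z)² = 110 ℏ²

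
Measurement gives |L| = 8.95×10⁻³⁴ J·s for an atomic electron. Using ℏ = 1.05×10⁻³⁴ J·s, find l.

l = 8

Dividing by ℏ: |L|/ℏ ≈ 8.524.
Set l(l+1) = 72.66; the integer solution is l = 8.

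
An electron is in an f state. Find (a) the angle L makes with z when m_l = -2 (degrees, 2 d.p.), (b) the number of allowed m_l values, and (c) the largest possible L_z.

An f state has l = 3.
For m_l = -2: cos θ = -2/√12, θ ≈ 125.26°.
There are 2l+1 = 7 values of m_l.
L_z,max = lℏ = 3ℏ.

θ(m_l=-2) ≈ 125.26°; 7 values; L_z,max = 3ℏ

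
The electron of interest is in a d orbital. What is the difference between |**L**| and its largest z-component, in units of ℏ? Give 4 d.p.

|L| − L_z,max ≈ 0.4495ℏ

The letter d corresponds to l = 2.
|L| = √6 ℏ ≈ 2.4495ℏ, while L_z,max = lℏ = 2ℏ.
The difference is (√6 − 2)ℏ ≈ 0.4495ℏ.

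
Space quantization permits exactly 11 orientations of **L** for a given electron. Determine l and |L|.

l = 5, |L| = √30 ℏ ≈ 5.477ℏ

2l + 1 = 11 ⇒ l = 5.
|L| = ℏ√(l(l+1)) = ℏ√(5·6) = √30 ℏ.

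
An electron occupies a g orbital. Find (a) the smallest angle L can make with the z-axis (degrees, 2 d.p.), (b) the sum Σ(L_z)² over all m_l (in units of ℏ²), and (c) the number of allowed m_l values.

A g state has l = 4.
cos θ_min = 4/√20, so θ_min ≈ 26.57°.
Σ m_l² = 60, so Σ(L_z)² = 60 ℏ².
There are 2l+1 = 9 values of m_l.

θ_min ≈ 26.57°; Σ(L_z)² = 60 ℏ²; 9 values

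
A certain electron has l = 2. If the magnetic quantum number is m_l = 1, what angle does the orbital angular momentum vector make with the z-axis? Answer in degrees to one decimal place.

θ ≈ 65.9°

|L| = ℏ√(l(l+1)) = √6 ℏ.
L_z = m_l ℏ = 1ℏ.
cos θ = L_z/|L| = 1/√6, so θ ≈ 65.9°.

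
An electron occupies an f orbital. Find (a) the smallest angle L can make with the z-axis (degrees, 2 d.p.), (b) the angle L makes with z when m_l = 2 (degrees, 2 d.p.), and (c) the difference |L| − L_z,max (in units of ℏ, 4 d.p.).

θ_min ≈ 30.00°; θ(m_l=2) ≈ 54.74°; |L|−L_z,max ≈ 0.4641ℏ

An f state has l = 3.
cos θ_min = 3/√12, so θ_min ≈ 30.00°.
For m_l = 2: cos θ = 2/√12, θ ≈ 54.74°.
|L| − L_z,max = (2√3 − 3)ℏ ≈ 0.4641ℏ.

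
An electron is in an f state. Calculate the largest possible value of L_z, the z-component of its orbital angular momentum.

L_z,max = 3ℏ

An f state has l = 3.
L_z = m_l ℏ with m_l ∈ {−3, …, 3}; the maximum is m_l = 3.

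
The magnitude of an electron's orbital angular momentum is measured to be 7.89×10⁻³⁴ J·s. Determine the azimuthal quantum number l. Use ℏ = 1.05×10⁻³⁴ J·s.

|L|/ℏ = (7.89×10⁻³⁴)/(1.05×10⁻³⁴) ≈ 7.514.
Set l(l+1) = 56.46; the integer solution is l = 7.

l = 7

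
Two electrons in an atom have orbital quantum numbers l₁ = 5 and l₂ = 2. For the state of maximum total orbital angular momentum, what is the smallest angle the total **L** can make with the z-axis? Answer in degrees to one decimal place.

θ_min ≈ 20.7°

Angular momentum addition gives L = |l₁ − l₂|, …, l₁ + l₂.
So L can be 3, 4, 5, 6, 7.
The maximum is L = 7, with |L_tot| = ℏ√(7·8) = 2√14 ℏ.
The minimum angle with z is arccos(7/√56) ≈ 20.7°.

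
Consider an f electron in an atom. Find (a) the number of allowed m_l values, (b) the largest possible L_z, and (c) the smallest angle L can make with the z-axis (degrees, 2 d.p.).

An f state has l = 3.
There are 2l+1 = 7 values of m_l.
L_z,max = lℏ = 3ℏ.
cos θ_min = 3/√12, so θ_min ≈ 30.00°.

7 values; L_z,max = 3ℏ; θ_min ≈ 30.00°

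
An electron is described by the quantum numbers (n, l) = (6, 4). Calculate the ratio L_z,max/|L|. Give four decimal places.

L_z,max/|L| = 0.8944

|L| = 2√5 ℏ ≈ 4.4721ℏ, while L_z,max = lℏ = 4ℏ.
L_z,max/|L| = 4/√20 = 0.8944.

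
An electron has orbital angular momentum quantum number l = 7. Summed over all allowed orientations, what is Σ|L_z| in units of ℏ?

The allowed m_l values are -7, -6, -5, -4, -3, -2, -1, 0, 1, 2, 3, 4, 5, 6, 7.
Σ|m_l| = 2(1+2+…+7) = 56.

Σ|L_z| = 56 ℏ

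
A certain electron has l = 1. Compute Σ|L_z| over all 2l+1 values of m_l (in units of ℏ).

Σ|L_z| = 2 ℏ

The allowed m_l values are -1, 0, 1.
Σ|m_l| = 2·1(1+1)/2 = 2.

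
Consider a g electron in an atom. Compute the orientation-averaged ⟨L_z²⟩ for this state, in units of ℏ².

⟨L_z²⟩ = 6.667 ℏ²

The letter g corresponds to l = 4.
m_l runs from −4 to 4, i.e. {-4, -3, -2, -1, 0, 1, 2, 3, 4}.
⟨L_z²⟩ = ℏ²·(Σ m_l²)/(2l+1) = ℏ²·60/9 = 6.667ℏ².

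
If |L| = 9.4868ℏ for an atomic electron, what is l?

(|L|/ℏ)² = l(l+1) = 90.
l² + l − 90 = 0 ⇒ l = 9.

l = 9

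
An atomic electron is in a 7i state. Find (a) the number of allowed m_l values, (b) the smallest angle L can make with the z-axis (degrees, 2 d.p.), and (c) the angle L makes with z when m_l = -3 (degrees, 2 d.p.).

13 values; θ_min ≈ 22.21°; θ(m_l=-3) ≈ 117.58°

The 7i subshell has l = 6.
There are 2l+1 = 13 values of m_l.
cos θ_min = 6/√42, so θ_min ≈ 22.21°.
For m_l = -3: cos θ = -3/√42, θ ≈ 117.58°.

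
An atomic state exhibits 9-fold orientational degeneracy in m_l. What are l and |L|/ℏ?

Since there are 2l+1 = 9 values of m_l, l = 4.
|L| = ℏ√(l(l+1)) = ℏ√(4·5) = 2√5 ℏ.

l = 4, |L| = 2√5 ℏ ≈ 4.472ℏ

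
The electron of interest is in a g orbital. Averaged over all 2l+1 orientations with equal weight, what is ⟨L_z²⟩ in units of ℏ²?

⟨L_z²⟩ = 6.667 ℏ²

For a g orbital, l = 4.
The allowed m_l values are -4, -3, -2, -1, 0, 1, 2, 3, 4.
⟨L_z²⟩ = ℏ²·(Σ m_l²)/(2l+1) = ℏ²·60/9 = 6.667ℏ².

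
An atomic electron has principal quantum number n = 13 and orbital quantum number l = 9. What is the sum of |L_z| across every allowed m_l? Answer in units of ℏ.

Σ|L_z| = 90 ℏ

The allowed m_l values are -9, -8, -7, -6, -5, -4, -3, -2, -1, 0, 1, 2, 3, 4, 5, 6, 7, 8, 9.
Σ|m_l| = l(l+1) = 90.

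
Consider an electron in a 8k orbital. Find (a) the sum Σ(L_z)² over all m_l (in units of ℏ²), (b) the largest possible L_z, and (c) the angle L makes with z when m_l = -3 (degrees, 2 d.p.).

Σ(L_z)² = 280 ℏ²; L_z,max = 7ℏ; θ(m_l=-3) ≈ 113.63°

8k means n = 8, l = 7.
Σ m_l² = 280, so Σ(L_z)² = 280 ℏ².
L_z,max = lℏ = 7ℏ.
For m_l = -3: cos θ = -3/√56, θ ≈ 113.63°.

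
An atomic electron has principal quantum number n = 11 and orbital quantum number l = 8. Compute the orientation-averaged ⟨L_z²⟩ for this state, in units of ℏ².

⟨L_z²⟩ = 24 ℏ²

m_l runs from −8 to 8, i.e. {-8, -7, -6, -5, -4, -3, -2, -1, 0, 1, 2, 3, 4, 5, 6, 7, 8}.
Average of L_z² over 17 states: 408/17 ℏ² = 24 ℏ².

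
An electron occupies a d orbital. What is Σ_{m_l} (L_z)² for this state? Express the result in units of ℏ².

Σ(L_z)² = 10 ℏ²

A d state has l = 2.
The allowed m_l values are -2, -1, 0, 1, 2.
Summing m² from −2 to 2: Σ m_l² = 10.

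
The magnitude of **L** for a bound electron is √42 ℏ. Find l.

l = 6

(|L|/ℏ)² = l(l+1) = 42.
The positive root is l = 6.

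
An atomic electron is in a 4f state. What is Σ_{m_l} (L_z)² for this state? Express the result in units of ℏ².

Σ(L_z)² = 28 ℏ²

The 4f subshell has l = 3.
m_l ∈ {-3, -2, -1, 0, 1, 2, 3}.
Σ m_l² = 2·(1 + 4 + 9) = 28.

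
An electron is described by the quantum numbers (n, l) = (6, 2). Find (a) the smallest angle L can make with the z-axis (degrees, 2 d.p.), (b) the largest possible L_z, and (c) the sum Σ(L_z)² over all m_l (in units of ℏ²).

cos θ_min = 2/√6, so θ_min ≈ 35.26°.
L_z,max = lℏ = 2ℏ.
Σ m_l² = 10, so Σ(L_z)² = 10 ℏ².

θ_min ≈ 35.26°; L_z,max = 2ℏ; Σ(L_z)² = 10 ℏ²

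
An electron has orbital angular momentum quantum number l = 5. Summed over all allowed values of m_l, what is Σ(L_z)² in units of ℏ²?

Σ(L_z)² = 110 ℏ²

m_l ∈ {-5, -4, -3, -2, -1, 0, 1, 2, 3, 4, 5}.
Σ m_l² = 2·(1 + 4 + 9 + 16 + 25) = 110.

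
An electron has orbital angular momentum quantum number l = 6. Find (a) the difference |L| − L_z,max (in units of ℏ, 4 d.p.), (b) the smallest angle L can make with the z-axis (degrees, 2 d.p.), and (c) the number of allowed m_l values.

|L| − L_z,max = (√42 − 6)ℏ ≈ 0.4807ℏ.
cos θ_min = 6/√42, so θ_min ≈ 22.21°.
There are 2l+1 = 13 values of m_l.

|L|−L_z,max ≈ 0.4807ℏ; θ_min ≈ 22.21°; 13 values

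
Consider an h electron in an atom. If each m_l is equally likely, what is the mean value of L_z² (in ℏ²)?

⟨L_z²⟩ = 10 ℏ²

For an h orbital, l = 5.
m_l runs from −5 to 5, i.e. {-5, -4, -3, -2, -1, 0, 1, 2, 3, 4, 5}.
⟨L_z²⟩ = ℏ²·l(l+1)/3 = 10ℏ².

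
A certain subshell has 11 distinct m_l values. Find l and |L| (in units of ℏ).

Since there are 2l+1 = 11 values of m_l, l = 5.
|L| = ℏ√(l(l+1)) = ℏ√(5·6) = √30 ℏ.

l = 5, |L| = √30 ℏ ≈ 5.477ℏ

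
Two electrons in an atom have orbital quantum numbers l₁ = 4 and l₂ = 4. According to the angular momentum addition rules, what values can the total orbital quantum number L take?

By the triangle rule, |l₁ − l₂| ≤ L ≤ l₁ + l₂.
Allowed values: L = 0, 1, 2, 3, 4, 5, 6, 7, 8.

L = 0, 1, 2, 3, 4, 5, 6, 7, 8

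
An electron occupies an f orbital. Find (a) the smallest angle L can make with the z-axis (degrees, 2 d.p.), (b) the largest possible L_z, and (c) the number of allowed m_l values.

θ_min ≈ 30.00°; L_z,max = 3ℏ; 7 values

For an f orbital, l = 3.
cos θ_min = 3/√12, so θ_min ≈ 30.00°.
L_z,max = lℏ = 3ℏ.
There are 2l+1 = 7 values of m_l.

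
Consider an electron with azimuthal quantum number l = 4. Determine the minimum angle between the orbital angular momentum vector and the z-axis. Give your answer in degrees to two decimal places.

|L| = ℏ√(l(l+1)) = 2√5 ℏ.
The smallest angle corresponds to the largest L_z, i.e. m_l = l = 4, giving L_z = 4ℏ.
cos θ_min = 4/√20, so θ_min ≈ 26.57°.

θ_min ≈ 26.57°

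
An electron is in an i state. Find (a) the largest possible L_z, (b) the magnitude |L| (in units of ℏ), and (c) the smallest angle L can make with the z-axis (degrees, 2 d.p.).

L_z,max = 6ℏ; |L| = √42 ℏ ≈ 6.481ℏ; θ_min ≈ 22.21°

The letter i corresponds to l = 6.
L_z,max = lℏ = 6ℏ.
|L| = ℏ√(6·7) = √42 ℏ ≈ 6.481ℏ.
cos θ_min = 6/√42, so θ_min ≈ 22.21°.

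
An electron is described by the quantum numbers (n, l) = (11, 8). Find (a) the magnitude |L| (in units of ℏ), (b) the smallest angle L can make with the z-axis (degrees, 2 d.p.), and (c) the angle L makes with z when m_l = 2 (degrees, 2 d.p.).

|L| = ℏ√(8·9) = 6√2 ℏ ≈ 8.485ℏ.
cos θ_min = 8/√72, so θ_min ≈ 19.47°.
For m_l = 2: cos θ = 2/√72, θ ≈ 76.37°.

|L| = 6√2 ℏ ≈ 8.485ℏ; θ_min ≈ 19.47°; θ(m_l=2) ≈ 76.37°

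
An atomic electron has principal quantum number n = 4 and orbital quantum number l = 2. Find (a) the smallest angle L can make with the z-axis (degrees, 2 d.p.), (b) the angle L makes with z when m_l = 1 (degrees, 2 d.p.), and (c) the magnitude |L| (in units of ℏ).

cos θ_min = 2/√6, so θ_min ≈ 35.26°.
For m_l = 1: cos θ = 1/√6, θ ≈ 65.91°.
|L| = ℏ√(2·3) = √6 ℏ ≈ 2.449ℏ.

θ_min ≈ 35.26°; θ(m_l=1) ≈ 65.91°; |L| = √6 ℏ ≈ 2.449ℏ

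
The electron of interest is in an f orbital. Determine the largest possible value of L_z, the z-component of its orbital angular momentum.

An f state has l = 3.
L_z = m_l ℏ with m_l ∈ {−3, …, 3}; the maximum is m_l = 3.

L_z,max = 3ℏ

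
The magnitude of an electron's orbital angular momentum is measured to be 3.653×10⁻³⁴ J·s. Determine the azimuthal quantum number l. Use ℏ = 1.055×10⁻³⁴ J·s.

In units of ℏ, |L| ≈ 3.463.
(|L|/ℏ)² = l(l+1) ≈ 11.99 ⇒ l = 3.

l = 3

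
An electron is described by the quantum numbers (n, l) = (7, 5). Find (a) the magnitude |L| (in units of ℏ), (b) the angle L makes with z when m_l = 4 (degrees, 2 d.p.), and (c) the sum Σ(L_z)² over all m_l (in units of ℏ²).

|L| = ℏ√(5·6) = √30 ℏ ≈ 5.477ℏ.
For m_l = 4: cos θ = 4/√30, θ ≈ 43.09°.
Σ m_l² = 110, so Σ(L_z)² = 110 ℏ².

|L| = √30 ℏ ≈ 5.477ℏ; θ(m_l=4) ≈ 43.09°; Σ(L_z)² = 110 ℏ²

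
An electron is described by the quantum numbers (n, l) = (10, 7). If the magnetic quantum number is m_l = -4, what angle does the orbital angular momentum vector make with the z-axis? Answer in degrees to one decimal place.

θ ≈ 122.3°

|L| = √(l(l+1)) ℏ = 2√14 ℏ.
L_z = m_l ℏ = −4ℏ.
cos θ = L_z/|L| = -4/√56, so θ ≈ 122.3°.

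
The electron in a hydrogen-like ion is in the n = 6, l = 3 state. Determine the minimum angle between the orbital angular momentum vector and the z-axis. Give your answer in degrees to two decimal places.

|L| = √(l(l+1)) ℏ = 2√3 ℏ.
The smallest angle corresponds to the largest L_z, i.e. m_l = l = 3, giving L_z = 3ℏ.
cos θ_min = 3/√12, so θ_min ≈ 30.00°.

θ_min ≈ 30.00°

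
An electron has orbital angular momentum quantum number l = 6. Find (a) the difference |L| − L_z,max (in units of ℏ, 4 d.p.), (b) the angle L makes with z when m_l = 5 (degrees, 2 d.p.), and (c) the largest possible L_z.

|L| − L_z,max = (√42 − 6)ℏ ≈ 0.4807ℏ.
For m_l = 5: cos θ = 5/√42, θ ≈ 39.51°.
L_z,max = lℏ = 6ℏ.

|L|−L_z,max ≈ 0.4807ℏ; θ(m_l=5) ≈ 39.51°; L_z,max = 6ℏ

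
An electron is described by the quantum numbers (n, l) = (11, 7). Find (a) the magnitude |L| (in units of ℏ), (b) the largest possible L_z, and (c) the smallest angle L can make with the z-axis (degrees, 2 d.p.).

|L| = 2√14 ℏ ≈ 7.483ℏ; L_z,max = 7ℏ; θ_min ≈ 20.70°

|L| = ℏ√(7·8) = 2√14 ℏ ≈ 7.483ℏ.
L_z,max = lℏ = 7ℏ.
cos θ_min = 7/√56, so θ_min ≈ 20.70°.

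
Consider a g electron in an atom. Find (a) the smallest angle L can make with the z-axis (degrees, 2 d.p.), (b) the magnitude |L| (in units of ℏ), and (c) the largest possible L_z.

The letter g corresponds to l = 4.
cos θ_min = 4/√20, so θ_min ≈ 26.57°.
|L| = ℏ√(4·5) = 2√5 ℏ ≈ 4.472ℏ.
L_z,max = lℏ = 4ℏ.

θ_min ≈ 26.57°; |L| = 2√5 ℏ ≈ 4.472ℏ; L_z,max = 4ℏ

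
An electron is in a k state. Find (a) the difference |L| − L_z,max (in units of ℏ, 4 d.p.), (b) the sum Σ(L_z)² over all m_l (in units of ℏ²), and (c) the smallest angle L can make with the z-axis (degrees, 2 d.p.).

|L|−L_z,max ≈ 0.4833ℏ; Σ(L_z)² = 280 ℏ²; θ_min ≈ 20.70°

The letter k corresponds to l = 7.
|L| − L_z,max = (2√14 − 7)ℏ ≈ 0.4833ℏ.
Σ m_l² = 280, so Σ(L_z)² = 280 ℏ².
cos θ_min = 7/√56, so θ_min ≈ 20.70°.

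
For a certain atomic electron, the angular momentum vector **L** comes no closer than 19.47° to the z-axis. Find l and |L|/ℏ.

l = 8, |L| = 6√2 ℏ ≈ 8.485ℏ

cos²θ_min = l/(l+1) = 0.8889.
Thus l = 0.8889/(1 − 0.8889) ≈ 8.
Then |L| = ℏ√(8·9) = 6√2 ℏ.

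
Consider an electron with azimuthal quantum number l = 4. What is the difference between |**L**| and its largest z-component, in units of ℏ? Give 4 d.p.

|L| = 2√5 ℏ ≈ 4.4721ℏ, while L_z,max = lℏ = 4ℏ.
The difference is (2√5 − 4)ℏ ≈ 0.4721ℏ.

|L| − L_z,max ≈ 0.4721ℏ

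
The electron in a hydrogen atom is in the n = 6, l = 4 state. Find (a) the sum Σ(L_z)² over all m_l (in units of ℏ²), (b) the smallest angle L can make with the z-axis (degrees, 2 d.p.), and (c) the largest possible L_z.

Σ(L_z)² = 60 ℏ²; θ_min ≈ 26.57°; L_z,max = 4ℏ

Σ m_l² = 60, so Σ(L_z)² = 60 ℏ².
cos θ_min = 4/√20, so θ_min ≈ 26.57°.
L_z,max = lℏ = 4ℏ.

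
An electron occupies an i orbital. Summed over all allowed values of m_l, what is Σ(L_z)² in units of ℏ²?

I corresponds to l = 6.
m_l runs from −6 to 6, i.e. {-6, -5, -4, -3, -2, -1, 0, 1, 2, 3, 4, 5, 6}.
Σ m_l² = l(l+1)(2l+1)/3 = 6·7·13/3 = 182.

Σ(L_z)² = 182 ℏ²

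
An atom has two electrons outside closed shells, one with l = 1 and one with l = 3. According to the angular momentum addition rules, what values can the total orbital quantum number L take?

By the triangle rule, |l₁ − l₂| ≤ L ≤ l₁ + l₂.
Allowed values: L = 2, 3, 4.

L = 2, 3, 4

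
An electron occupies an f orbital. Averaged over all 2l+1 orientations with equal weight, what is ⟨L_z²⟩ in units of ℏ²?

⟨L_z²⟩ = 4 ℏ²

The letter f corresponds to l = 3.
m_l ∈ {-3, -2, -1, 0, 1, 2, 3}.
Average of L_z² over 7 states: 28/7 ℏ² = 4 ℏ².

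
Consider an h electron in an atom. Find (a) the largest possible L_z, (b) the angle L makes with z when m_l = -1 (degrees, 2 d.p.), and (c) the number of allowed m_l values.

The letter h corresponds to l = 5.
L_z,max = lℏ = 5ℏ.
For m_l = -1: cos θ = -1/√30, θ ≈ 100.52°.
There are 2l+1 = 11 values of m_l.

L_z,max = 5ℏ; θ(m_l=-1) ≈ 100.52°; 11 values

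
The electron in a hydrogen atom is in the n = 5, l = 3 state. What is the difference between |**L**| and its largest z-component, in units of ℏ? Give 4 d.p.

|L| − L_z,max ≈ 0.4641ℏ

|L| = 2√3 ℏ ≈ 3.4641ℏ, while L_z,max = lℏ = 3ℏ.
The difference is (2√3 − 3)ℏ ≈ 0.4641ℏ.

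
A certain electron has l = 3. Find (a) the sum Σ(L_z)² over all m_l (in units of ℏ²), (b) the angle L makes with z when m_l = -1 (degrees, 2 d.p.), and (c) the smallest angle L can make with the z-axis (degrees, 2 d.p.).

Σ(L_z)² = 28 ℏ²; θ(m_l=-1) ≈ 106.78°; θ_min ≈ 30.00°

Σ m_l² = 28, so Σ(L_z)² = 28 ℏ².
For m_l = -1: cos θ = -1/√12, θ ≈ 106.78°.
cos θ_min = 3/√12, so θ_min ≈ 30.00°.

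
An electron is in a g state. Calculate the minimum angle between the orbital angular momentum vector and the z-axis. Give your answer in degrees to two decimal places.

The letter g corresponds to l = 4.
|L| = ℏ√(l(l+1)) = 2√5 ℏ.
The smallest angle corresponds to the largest L_z, i.e. m_l = l = 4, giving L_z = 4ℏ.
cos θ_min = 4/√20, so θ_min ≈ 26.57°.

θ_min ≈ 26.57°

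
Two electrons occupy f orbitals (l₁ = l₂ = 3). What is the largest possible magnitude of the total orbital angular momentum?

The total orbital quantum number L ranges from |l₁ − l₂| to l₁ + l₂ in integer steps.
Allowed values: L = 0, 1, 2, 3, 4, 5, 6.
The largest magnitude corresponds to L = 6: |L_tot| = ℏ√(6·7) = √42 ℏ.

|L_tot|_max = √42 ℏ ≈ 6.481ℏ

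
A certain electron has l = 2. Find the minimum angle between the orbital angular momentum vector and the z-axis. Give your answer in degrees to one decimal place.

|L| = √(l(l+1)) ℏ = √6 ℏ.
The smallest angle corresponds to the largest L_z, i.e. m_l = l = 2, giving L_z = 2ℏ.
cos θ_min = 2/√6, so θ_min ≈ 35.3°.

θ_min ≈ 35.3°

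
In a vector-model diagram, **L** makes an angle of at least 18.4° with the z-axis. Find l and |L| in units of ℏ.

At minimum angle, m_l = l, so cos θ = l/√(l(l+1)); cos²θ = l/(l+1) = 0.9004.
Solving: l = 9.
Then |L| = ℏ√(9·10) = 3√10 ℏ.

l = 9, |L| = 3√10 ℏ ≈ 9.487ℏ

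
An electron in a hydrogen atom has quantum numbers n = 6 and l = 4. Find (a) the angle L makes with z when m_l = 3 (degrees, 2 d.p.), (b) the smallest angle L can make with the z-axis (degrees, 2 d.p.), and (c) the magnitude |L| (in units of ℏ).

For m_l = 3: cos θ = 3/√20, θ ≈ 47.87°.
cos θ_min = 4/√20, so θ_min ≈ 26.57°.
|L| = ℏ√(4·5) = 2√5 ℏ ≈ 4.472ℏ.

θ(m_l=3) ≈ 47.87°; θ_min ≈ 26.57°; |L| = 2√5 ℏ ≈ 4.472ℏ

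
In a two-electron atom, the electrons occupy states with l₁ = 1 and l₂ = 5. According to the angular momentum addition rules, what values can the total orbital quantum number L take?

L = 4, 5, 6

Angular momentum addition gives L = |l₁ − l₂|, …, l₁ + l₂.
So L can be 4, 5, 6.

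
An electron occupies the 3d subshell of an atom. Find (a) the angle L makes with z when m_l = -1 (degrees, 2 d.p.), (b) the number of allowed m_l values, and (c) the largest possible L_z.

θ(m_l=-1) ≈ 114.09°; 5 values; L_z,max = 2ℏ

3d means n = 3, l = 2.
For m_l = -1: cos θ = -1/√6, θ ≈ 114.09°.
There are 2l+1 = 5 values of m_l.
L_z,max = lℏ = 2ℏ.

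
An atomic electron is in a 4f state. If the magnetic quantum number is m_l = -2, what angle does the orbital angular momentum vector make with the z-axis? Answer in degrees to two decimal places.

θ ≈ 125.26°

The 4f subshell has l = 3.
|L| = √(l(l+1)) ℏ = 2√3 ℏ.
L_z = m_l ℏ = −2ℏ.
cos θ = L_z/|L| = -2/√12, so θ ≈ 125.26°.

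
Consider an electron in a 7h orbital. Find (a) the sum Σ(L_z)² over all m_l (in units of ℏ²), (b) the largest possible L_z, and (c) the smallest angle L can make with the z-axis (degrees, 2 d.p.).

Σ(L_z)² = 110 ℏ²; L_z,max = 5ℏ; θ_min ≈ 24.09°

7h means n = 7, l = 5.
Σ m_l² = 110, so Σ(L_z)² = 110 ℏ².
L_z,max = lℏ = 5ℏ.
cos θ_min = 5/√30, so θ_min ≈ 24.09°.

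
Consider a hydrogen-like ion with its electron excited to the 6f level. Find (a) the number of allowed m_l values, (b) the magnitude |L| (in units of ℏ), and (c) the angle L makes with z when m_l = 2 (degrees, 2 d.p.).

The 6f level has l = 3.
There are 2l+1 = 7 values of m_l.
|L| = ℏ√(3·4) = 2√3 ℏ ≈ 3.464ℏ.
For m_l = 2: cos θ = 2/√12, θ ≈ 54.74°.

7 values; |L| = 2√3 ℏ ≈ 3.464ℏ; θ(m_l=2) ≈ 54.74°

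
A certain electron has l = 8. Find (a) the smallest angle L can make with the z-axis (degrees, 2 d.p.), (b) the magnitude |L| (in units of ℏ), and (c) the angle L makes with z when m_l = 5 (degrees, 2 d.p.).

cos θ_min = 8/√72, so θ_min ≈ 19.47°.
|L| = ℏ√(8·9) = 6√2 ℏ ≈ 8.485ℏ.
For m_l = 5: cos θ = 5/√72, θ ≈ 53.90°.

θ_min ≈ 19.47°; |L| = 6√2 ℏ ≈ 8.485ℏ; θ(m_l=5) ≈ 53.90°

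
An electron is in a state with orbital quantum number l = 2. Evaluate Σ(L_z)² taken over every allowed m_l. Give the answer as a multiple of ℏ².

Σ(L_z)² = 10 ℏ²

m_l ∈ {-2, -1, 0, 1, 2}.
Summing m² from −2 to 2: Σ m_l² = 10.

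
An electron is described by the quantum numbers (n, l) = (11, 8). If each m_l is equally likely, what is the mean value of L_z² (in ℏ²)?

The allowed m_l values are -8, -7, -6, -5, -4, -3, -2, -1, 0, 1, 2, 3, 4, 5, 6, 7, 8.
Average of L_z² over 17 states: 408/17 ℏ² = 24 ℏ².

⟨L_z²⟩ = 24 ℏ²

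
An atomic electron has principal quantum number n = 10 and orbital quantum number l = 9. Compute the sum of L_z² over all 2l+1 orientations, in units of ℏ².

The allowed m_l values are -9, -8, -7, -6, -5, -4, -3, -2, -1, 0, 1, 2, 3, 4, 5, 6, 7, 8, 9.
Summing m² from −9 to 9: Σ m_l² = 570.

Σ(L_z)² = 570 ℏ²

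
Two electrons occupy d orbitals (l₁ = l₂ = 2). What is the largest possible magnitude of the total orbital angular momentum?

The total orbital quantum number L ranges from |l₁ − l₂| to l₁ + l₂ in integer steps.
Allowed values: L = 0, 1, 2, 3, 4.
The largest magnitude corresponds to L = 4: |L_tot| = ℏ√(4·5) = 2√5 ℏ.

|L_tot|_max = 2√5 ℏ ≈ 4.472ℏ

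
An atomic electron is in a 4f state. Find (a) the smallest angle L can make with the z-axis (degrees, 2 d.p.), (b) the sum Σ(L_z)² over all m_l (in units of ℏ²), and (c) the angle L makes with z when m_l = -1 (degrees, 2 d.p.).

For 4f, l = 3.
cos θ_min = 3/√12, so θ_min ≈ 30.00°.
Σ m_l² = 28, so Σ(L_z)² = 28 ℏ².
For m_l = -1: cos θ = -1/√12, θ ≈ 106.78°.

θ_min ≈ 30.00°; Σ(L_z)² = 28 ℏ²; θ(m_l=-1) ≈ 106.78°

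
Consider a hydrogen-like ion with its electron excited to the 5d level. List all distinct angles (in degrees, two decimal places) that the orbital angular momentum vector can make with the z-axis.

θ ∈ {35.26°, 65.91°, 90.00°, 114.09°, 144.74°}

The 5d level has l = 2.
|L| = √(l(l+1)) ℏ = √6 ℏ.
cos θ = m_l/√6 for each m_l ∈ {-2, -1, 0, 1, 2}.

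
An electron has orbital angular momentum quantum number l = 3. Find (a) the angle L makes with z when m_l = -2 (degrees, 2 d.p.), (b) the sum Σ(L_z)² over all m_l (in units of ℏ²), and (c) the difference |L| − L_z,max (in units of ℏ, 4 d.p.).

θ(m_l=-2) ≈ 125.26°; Σ(L_z)² = 28 ℏ²; |L|−L_z,max ≈ 0.4641ℏ

For m_l = -2: cos θ = -2/√12, θ ≈ 125.26°.
Σ m_l² = 28, so Σ(L_z)² = 28 ℏ².
|L| − L_z,max = (2√3 − 3)ℏ ≈ 0.4641ℏ.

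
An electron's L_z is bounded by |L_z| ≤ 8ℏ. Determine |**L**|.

The maximum L_z equals lℏ, giving l = 8.
|L| = √(l(l+1)) ℏ = 6√2 ℏ.

|L| = 6√2 ℏ ≈ 8.485ℏ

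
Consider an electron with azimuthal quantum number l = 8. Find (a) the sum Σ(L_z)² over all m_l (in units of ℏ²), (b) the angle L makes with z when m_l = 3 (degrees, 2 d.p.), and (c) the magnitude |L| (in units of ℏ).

Σ(L_z)² = 408 ℏ²; θ(m_l=3) ≈ 69.30°; |L| = 6√2 ℏ ≈ 8.485ℏ

Σ m_l² = 408, so Σ(L_z)² = 408 ℏ².
For m_l = 3: cos θ = 3/√72, θ ≈ 69.30°.
|L| = ℏ√(8·9) = 6√2 ℏ ≈ 8.485ℏ.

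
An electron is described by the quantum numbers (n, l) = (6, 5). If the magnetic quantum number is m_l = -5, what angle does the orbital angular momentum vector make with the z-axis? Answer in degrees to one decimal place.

|L| = √(l(l+1)) ℏ = √30 ℏ.
L_z = m_l ℏ = −5ℏ.
cos θ = L_z/|L| = -5/√30, so θ ≈ 155.9°.

θ ≈ 155.9°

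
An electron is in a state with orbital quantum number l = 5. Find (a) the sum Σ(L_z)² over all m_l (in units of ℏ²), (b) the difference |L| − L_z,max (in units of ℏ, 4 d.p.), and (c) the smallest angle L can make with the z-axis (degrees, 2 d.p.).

Σ(L_z)² = 110 ℏ²; |L|−L_z,max ≈ 0.4772ℏ; θ_min ≈ 24.09°

Σ m_l² = 110, so Σ(L_z)² = 110 ℏ².
|L| − L_z,max = (√30 − 5)ℏ ≈ 0.4772ℏ.
cos θ_min = 5/√30, so θ_min ≈ 24.09°.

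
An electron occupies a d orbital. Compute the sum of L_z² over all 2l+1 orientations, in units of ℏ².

For a d orbital, l = 2.
m_l runs from −2 to 2, i.e. {-2, -1, 0, 1, 2}.
Σ m_l² = l(l+1)(2l+1)/3 = 2·3·5/3 = 10.

Σ(L_z)² = 10 ℏ²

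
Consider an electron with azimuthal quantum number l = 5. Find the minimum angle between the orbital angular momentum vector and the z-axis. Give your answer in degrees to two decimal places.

θ_min ≈ 24.09°

|L|² = l(l+1)ℏ² = 30ℏ², so |L| = √30 ℏ.
The smallest angle corresponds to the largest L_z, i.e. m_l = l = 5, giving L_z = 5ℏ.
cos θ_min = 5/√30, so θ_min ≈ 24.09°.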